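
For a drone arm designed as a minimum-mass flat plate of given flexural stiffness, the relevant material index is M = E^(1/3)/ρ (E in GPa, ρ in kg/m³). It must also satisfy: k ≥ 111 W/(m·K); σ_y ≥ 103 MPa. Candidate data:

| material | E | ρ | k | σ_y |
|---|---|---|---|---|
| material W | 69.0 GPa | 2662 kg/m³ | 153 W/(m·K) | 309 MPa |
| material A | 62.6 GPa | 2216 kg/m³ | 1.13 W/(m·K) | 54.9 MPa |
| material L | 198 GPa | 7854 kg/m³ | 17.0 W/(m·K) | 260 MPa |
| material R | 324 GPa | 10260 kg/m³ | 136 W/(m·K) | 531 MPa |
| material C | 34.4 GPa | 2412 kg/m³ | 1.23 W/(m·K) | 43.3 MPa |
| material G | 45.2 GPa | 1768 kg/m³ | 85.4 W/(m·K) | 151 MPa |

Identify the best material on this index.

material W

Screen on constraints: k ≥ 111 W/(m·K); σ_y ≥ 103 MPa. Survivors: material W, material R.
Per-candidate index values:
  material W: M = 1.54×10⁻³
  material R: M = 0.669×10⁻³
Material W has the largest M.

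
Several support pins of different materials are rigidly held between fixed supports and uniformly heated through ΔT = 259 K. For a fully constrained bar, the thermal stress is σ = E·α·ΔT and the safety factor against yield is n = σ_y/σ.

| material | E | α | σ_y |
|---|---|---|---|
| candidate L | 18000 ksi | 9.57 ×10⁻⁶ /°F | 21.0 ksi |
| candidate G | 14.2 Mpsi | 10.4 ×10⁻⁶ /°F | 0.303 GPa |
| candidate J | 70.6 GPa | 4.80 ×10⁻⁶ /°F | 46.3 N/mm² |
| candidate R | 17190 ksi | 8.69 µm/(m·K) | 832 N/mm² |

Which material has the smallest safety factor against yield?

candidate L

With everything in SI (GPa, ×10⁻⁶/K, MPa):
  candidate L: E = 124.1, α = 17.2, σ_y = 144.8 → σ = 554 MPa, n = 0.261
  candidate G: E = 97.91, α = 18.7, σ_y = 303.0 → σ = 475 MPa, n = 0.638
  candidate J: E = 70.60, α = 8.64, σ_y = 46.30 → σ = 158 MPa, n = 0.293
  candidate R: E = 118.5, α = 8.69, σ_y = 832.0 → σ = 267 MPa, n = 3.12
Smallest n: candidate L with n = 0.261.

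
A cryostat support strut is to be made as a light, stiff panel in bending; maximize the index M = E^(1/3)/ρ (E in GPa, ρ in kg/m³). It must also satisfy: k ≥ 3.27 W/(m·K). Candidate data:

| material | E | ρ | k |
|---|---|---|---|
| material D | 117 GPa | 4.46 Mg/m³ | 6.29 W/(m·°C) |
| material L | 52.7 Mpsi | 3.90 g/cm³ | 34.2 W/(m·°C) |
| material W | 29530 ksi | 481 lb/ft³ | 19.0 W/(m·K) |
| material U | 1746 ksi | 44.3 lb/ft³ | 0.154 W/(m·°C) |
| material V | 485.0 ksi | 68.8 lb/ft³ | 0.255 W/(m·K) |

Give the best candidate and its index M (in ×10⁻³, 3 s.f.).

Screen on constraints: k ≥ 3.27 W/(m·K). Survivors: material D, material L, material W.
In SI units:
  material D: E = 117.0 GPa, ρ = 4460 kg/m³
  material L: E = 363.4 GPa, ρ = 3900 kg/m³
  material W: E = 203.6 GPa, ρ = 7705 kg/m³
  material L: M = 1.83×10⁻³
  material D: M = 1.10×10⁻³
  material W: M = 0.764×10⁻³
Material L has the largest M.

material L, M = 1.83×10⁻³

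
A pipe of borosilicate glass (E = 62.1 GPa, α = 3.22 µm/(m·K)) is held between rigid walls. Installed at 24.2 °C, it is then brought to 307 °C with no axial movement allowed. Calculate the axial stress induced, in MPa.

ΔT = 282.8 K. Constrained thermal stress σ = E·α·ΔT = 62.10×10³ MPa × 3.22×10⁻⁶ × 282.8 = 56.5 MPa (compressive).

56.5 MPa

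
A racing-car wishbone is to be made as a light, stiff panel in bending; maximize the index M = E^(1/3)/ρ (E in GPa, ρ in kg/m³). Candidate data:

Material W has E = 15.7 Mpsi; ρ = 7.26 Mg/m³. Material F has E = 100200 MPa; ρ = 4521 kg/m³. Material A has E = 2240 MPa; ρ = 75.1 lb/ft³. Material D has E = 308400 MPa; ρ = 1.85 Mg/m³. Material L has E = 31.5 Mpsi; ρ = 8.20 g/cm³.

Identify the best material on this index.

In SI units:
  material W: E = 108.2 GPa, ρ = 7260 kg/m³
  material F: E = 100.2 GPa, ρ = 4521 kg/m³
  material A: E = 2.240 GPa, ρ = 1203 kg/m³
  material D: E = 308.4 GPa, ρ = 1850 kg/m³
  material L: E = 217.2 GPa, ρ = 8200 kg/m³
  material D: M = 3.65×10⁻³
  material A: M = 1.09×10⁻³
  material F: M = 1.03×10⁻³
  material L: M = 0.733×10⁻³
  material W: M = 0.656×10⁻³
Material D has the largest M.

material D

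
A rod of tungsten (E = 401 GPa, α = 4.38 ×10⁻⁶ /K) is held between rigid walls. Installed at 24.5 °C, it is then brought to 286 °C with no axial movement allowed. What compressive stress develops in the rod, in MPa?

459 MPa

ΔT = 261.5 K. Constrained thermal stress σ = E·α·ΔT = 401.0×10³ MPa × 4.38×10⁻⁶ × 261.5 = 459 MPa (compressive).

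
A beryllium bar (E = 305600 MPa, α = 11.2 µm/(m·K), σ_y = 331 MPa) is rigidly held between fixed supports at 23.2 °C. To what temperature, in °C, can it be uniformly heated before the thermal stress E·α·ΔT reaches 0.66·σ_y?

E = 305600 MPa = 305.6 GPa.
E·α·ΔT = 218.5 MPa ⇒ ΔT = 218.5 / (305.6×10³ × 11.2×10⁻⁶) = 63.83 K.
T = 23.2 + 63.83 = 87.03 °C.

87.0 °C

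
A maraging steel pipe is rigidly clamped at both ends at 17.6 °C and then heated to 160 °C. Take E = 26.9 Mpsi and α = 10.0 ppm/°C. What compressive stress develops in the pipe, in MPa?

264 MPa

E = 26.9 Mpsi = 185.5 GPa.
ΔT = 142.4 K. Constrained thermal stress σ = E·α·ΔT = 185.5×10³ MPa × 10.0×10⁻⁶ × 142.4 = 264 MPa (compressive).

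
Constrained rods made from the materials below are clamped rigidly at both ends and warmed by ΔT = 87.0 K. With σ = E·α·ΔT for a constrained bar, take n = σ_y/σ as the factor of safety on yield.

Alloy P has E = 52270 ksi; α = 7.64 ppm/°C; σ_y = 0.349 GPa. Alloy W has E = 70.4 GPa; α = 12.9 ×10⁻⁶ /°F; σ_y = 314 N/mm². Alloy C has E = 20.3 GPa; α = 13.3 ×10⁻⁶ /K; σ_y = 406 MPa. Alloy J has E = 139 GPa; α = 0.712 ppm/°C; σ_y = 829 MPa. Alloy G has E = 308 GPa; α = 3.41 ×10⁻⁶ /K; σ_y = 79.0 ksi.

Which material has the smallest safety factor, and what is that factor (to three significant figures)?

alloy P, n = 1.46

In consistent units (E in GPa, α in ×10⁻⁶/K, σ_y in MPa):
  alloy P: E = 360.4, α = 7.64, σ_y = 349.0 → σ = 240 MPa, n = 1.46
  alloy W: E = 70.40, α = 23.2, σ_y = 314.0 → σ = 142 MPa, n = 2.21
  alloy C: E = 20.30, α = 13.3, σ_y = 406.0 → σ = 23.5 MPa, n = 17.3
  alloy J: E = 139.0, α = 0.712, σ_y = 829.0 → σ = 8.61 MPa, n = 96.3
  alloy G: E = 308.0, α = 3.41, σ_y = 544.7 → σ = 91.4 MPa, n = 5.96
Alloy P has the lowest safety factor, n = 1.46.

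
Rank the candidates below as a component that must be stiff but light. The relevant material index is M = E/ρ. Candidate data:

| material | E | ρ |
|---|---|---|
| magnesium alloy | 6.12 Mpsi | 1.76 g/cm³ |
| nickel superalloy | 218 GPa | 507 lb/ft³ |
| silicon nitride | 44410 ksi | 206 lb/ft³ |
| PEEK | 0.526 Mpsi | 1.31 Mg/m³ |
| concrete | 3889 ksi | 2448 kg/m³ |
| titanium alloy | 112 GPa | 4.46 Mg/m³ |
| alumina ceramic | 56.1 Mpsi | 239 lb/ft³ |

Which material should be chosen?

After converting to SI:
  magnesium alloy: E = 42.20 GPa, ρ = 1760 kg/m³
  nickel superalloy: E = 218.0 GPa, ρ = 8121 kg/m³
  silicon nitride: E = 306.2 GPa, ρ = 3300 kg/m³
  PEEK: E = 3.627 GPa, ρ = 1310 kg/m³
  concrete: E = 26.81 GPa, ρ = 2448 kg/m³
  titanium alloy: E = 112.0 GPa, ρ = 4460 kg/m³
  alumina ceramic: E = 386.8 GPa, ρ = 3828 kg/m³
  alumina ceramic: M = 101 MN·m/kg
  silicon nitride: M = 92.8 MN·m/kg
  nickel superalloy: M = 26.8 MN·m/kg
  titanium alloy: M = 25.1 MN·m/kg
  magnesium alloy: M = 24.0 MN·m/kg
  concrete: M = 11.0 MN·m/kg
  PEEK: M = 2.77 MN·m/kg
Alumina ceramic ranks first.

alumina ceramic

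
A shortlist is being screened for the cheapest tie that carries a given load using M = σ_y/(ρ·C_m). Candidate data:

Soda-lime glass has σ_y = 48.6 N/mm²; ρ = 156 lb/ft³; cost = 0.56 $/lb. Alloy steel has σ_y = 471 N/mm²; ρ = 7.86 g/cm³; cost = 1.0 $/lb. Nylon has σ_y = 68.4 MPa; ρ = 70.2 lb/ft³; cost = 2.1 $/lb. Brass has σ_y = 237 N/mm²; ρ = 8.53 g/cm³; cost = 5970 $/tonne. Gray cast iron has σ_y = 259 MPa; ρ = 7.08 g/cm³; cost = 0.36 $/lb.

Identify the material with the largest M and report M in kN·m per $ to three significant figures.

gray cast iron, M = 46.1 kN·m per $

Normalizing units and computing the index:
  soda-lime glass: σ_y = 48.60 MPa, ρ = 2499 kg/m³, cost = 1.235 $/kg
  alloy steel: σ_y = 471.0 MPa, ρ = 7860 kg/m³, cost = 2.205 $/kg
  nylon: σ_y = 68.40 MPa, ρ = 1124 kg/m³, cost = 4.630 $/kg
  brass: σ_y = 237.0 MPa, ρ = 8530 kg/m³, cost = 5.970 $/kg
  gray cast iron: σ_y = 259.0 MPa, ρ = 7080 kg/m³, cost = 0.7937 $/kg
  gray cast iron: M = 46.1 kN·m per $
  alloy steel: M = 27.2 kN·m per $
  soda-lime glass: M = 15.8 kN·m per $
  nylon: M = 13.1 kN·m per $
  brass: M = 4.65 kN·m per $
Gray cast iron has the largest M.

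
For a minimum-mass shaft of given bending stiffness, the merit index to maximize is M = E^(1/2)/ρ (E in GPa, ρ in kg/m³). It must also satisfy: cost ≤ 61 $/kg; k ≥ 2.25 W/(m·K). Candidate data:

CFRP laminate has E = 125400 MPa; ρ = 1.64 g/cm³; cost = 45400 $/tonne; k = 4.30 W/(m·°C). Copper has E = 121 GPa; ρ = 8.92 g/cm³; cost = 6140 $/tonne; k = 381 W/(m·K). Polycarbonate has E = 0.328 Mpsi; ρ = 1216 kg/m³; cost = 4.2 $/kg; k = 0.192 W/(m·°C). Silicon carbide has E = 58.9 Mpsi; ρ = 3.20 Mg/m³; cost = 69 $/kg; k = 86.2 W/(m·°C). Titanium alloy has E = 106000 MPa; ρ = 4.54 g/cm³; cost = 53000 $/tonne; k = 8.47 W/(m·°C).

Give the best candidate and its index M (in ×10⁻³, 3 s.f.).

Screen on constraints: cost ≤ 61 $/kg; k ≥ 2.25 W/(m·K). Survivors: CFRP laminate, copper, titanium alloy.
After converting to SI:
  CFRP laminate: E = 125.4 GPa, ρ = 1640 kg/m³
  copper: E = 121.0 GPa, ρ = 8920 kg/m³
  titanium alloy: E = 106.0 GPa, ρ = 4540 kg/m³
  CFRP laminate: M = 6.83×10⁻³
  titanium alloy: M = 2.27×10⁻³
  copper: M = 1.23×10⁻³
Highest index: CFRP laminate.

CFRP laminate, M = 6.83×10⁻³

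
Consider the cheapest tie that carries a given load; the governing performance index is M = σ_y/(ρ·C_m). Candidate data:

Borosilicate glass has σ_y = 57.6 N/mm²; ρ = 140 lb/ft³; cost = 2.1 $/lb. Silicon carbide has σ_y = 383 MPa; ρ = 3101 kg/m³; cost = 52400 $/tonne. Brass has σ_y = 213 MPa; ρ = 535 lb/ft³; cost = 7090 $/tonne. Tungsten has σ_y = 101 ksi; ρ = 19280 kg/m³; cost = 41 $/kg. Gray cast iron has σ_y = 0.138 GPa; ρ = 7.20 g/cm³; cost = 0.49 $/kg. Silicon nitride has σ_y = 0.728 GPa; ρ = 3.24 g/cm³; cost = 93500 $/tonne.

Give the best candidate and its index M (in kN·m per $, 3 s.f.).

gray cast iron, M = 39.1 kN·m per $

In SI units:
  borosilicate glass: σ_y = 57.60 MPa, ρ = 2243 kg/m³, cost = 4.630 $/kg
  silicon carbide: σ_y = 383.0 MPa, ρ = 3101 kg/m³, cost = 52.40 $/kg
  brass: σ_y = 213.0 MPa, ρ = 8570 kg/m³, cost = 7.090 $/kg
  tungsten: σ_y = 696.4 MPa, ρ = 19280 kg/m³, cost = 41.00 $/kg
  gray cast iron: σ_y = 138.0 MPa, ρ = 7200 kg/m³, cost = 0.4900 $/kg
  silicon nitride: σ_y = 728.0 MPa, ρ = 3240 kg/m³, cost = 93.50 $/kg
  gray cast iron: M = 39.1 kN·m per $
  borosilicate glass: M = 5.55 kN·m per $
  brass: M = 3.51 kN·m per $
  silicon nitride: M = 2.40 kN·m per $
  silicon carbide: M = 2.36 kN·m per $
  tungsten: M = 0.881 kN·m per $
Gray cast iron ranks first.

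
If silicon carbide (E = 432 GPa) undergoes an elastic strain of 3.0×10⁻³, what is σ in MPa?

1300 MPa

σ = E·ε = 432000 MPa × 3.0×10⁻³ = 1300 MPa.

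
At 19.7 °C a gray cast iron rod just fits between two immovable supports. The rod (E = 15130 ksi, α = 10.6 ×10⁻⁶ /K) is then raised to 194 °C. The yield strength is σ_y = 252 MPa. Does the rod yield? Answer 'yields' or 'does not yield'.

E = 15130 ksi = 104.3 GPa.
ΔT = 174.3 K. Constrained thermal stress σ = E·α·ΔT = 104.3×10³ MPa × 10.6×10⁻⁶ × 174.3 = 193 MPa (compressive).
Compare to σ_y = 252 MPa: σ < σ_y, so it does not yield.

does not yield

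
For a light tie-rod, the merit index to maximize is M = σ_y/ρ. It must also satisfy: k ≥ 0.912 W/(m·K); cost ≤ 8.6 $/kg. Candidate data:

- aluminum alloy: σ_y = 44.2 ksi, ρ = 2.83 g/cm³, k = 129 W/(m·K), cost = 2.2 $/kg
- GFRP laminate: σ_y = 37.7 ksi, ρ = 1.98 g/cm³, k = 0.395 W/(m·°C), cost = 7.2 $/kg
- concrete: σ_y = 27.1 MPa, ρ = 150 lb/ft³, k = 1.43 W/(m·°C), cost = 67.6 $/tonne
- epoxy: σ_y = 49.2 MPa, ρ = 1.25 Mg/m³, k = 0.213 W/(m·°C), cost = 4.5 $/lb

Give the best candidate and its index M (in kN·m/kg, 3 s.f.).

aluminum alloy, M = 108 kN·m/kg

Screen on constraints: k ≥ 0.912 W/(m·K); cost ≤ 8.6 $/kg. Survivors: aluminum alloy, concrete.
Convert each candidate to consistent units, then evaluate M:
  aluminum alloy: σ_y = 304.7 MPa, ρ = 2830 kg/m³
  concrete: σ_y = 27.10 MPa, ρ = 2403 kg/m³
  aluminum alloy: M = 108 kN·m/kg
  concrete: M = 11.3 kN·m/kg
The maximum is for aluminum alloy.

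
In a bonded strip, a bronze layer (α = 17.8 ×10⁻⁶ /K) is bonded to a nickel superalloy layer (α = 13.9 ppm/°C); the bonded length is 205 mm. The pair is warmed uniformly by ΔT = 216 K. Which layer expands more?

bronze

α(bronze) = 17.8×10⁻⁶/K vs α(nickel superalloy) = 13.9×10⁻⁶/K.
Higher α expands more for the same ΔT: bronze.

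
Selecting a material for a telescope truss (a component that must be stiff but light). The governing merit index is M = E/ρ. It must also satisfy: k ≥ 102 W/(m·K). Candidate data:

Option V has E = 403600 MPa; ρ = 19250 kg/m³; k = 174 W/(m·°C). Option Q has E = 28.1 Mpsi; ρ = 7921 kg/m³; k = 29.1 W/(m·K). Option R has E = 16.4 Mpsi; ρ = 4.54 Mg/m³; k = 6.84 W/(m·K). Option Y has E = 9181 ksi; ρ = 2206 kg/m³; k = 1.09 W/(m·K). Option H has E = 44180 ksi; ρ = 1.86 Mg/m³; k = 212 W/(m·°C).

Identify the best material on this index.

option H

Screen on constraints: k ≥ 102 W/(m·K). Survivors: option V, option H.
Normalizing units and computing the index:
  option V: E = 403.6 GPa, ρ = 19250 kg/m³
  option H: E = 304.6 GPa, ρ = 1860 kg/m³
  option H: M = 164 MN·m/kg
  option V: M = 21.0 MN·m/kg
Highest index: option H.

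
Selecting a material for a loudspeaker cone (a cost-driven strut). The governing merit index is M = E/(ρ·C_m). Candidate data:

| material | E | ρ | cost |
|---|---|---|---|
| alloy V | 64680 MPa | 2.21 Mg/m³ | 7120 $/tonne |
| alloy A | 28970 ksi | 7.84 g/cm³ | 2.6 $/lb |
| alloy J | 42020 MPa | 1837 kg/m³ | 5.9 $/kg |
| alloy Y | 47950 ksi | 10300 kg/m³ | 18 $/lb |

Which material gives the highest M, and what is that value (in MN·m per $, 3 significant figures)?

alloy A, M = 4.44 MN·m per $

After converting to SI:
  alloy V: E = 64.68 GPa, ρ = 2210 kg/m³, cost = 7.120 $/kg
  alloy A: E = 199.7 GPa, ρ = 7840 kg/m³, cost = 5.732 $/kg
  alloy J: E = 42.02 GPa, ρ = 1837 kg/m³, cost = 5.900 $/kg
  alloy Y: E = 330.6 GPa, ρ = 10300 kg/m³, cost = 39.68 $/kg
  alloy A: M = 4.44 MN·m per $
  alloy V: M = 4.11 MN·m per $
  alloy J: M = 3.88 MN·m per $
  alloy Y: M = 0.809 MN·m per $
Alloy A ranks first.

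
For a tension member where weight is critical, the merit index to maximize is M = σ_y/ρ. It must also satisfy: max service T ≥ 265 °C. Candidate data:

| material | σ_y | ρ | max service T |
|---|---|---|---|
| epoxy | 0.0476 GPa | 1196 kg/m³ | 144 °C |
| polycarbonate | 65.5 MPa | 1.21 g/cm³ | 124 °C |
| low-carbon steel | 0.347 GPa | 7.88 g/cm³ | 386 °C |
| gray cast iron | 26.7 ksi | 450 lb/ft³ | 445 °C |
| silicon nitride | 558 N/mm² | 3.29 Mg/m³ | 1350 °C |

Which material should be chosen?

Screen on constraints: max service T ≥ 265 °C. Survivors: low-carbon steel, gray cast iron, silicon nitride.
Putting every candidate on a common basis:
  low-carbon steel: σ_y = 347.0 MPa, ρ = 7880 kg/m³
  gray cast iron: σ_y = 184.1 MPa, ρ = 7208 kg/m³
  silicon nitride: σ_y = 558.0 MPa, ρ = 3290 kg/m³
  silicon nitride: M = 170 kN·m/kg
  low-carbon steel: M = 44.0 kN·m/kg
  gray cast iron: M = 25.5 kN·m/kg
Silicon nitride ranks first.

silicon nitride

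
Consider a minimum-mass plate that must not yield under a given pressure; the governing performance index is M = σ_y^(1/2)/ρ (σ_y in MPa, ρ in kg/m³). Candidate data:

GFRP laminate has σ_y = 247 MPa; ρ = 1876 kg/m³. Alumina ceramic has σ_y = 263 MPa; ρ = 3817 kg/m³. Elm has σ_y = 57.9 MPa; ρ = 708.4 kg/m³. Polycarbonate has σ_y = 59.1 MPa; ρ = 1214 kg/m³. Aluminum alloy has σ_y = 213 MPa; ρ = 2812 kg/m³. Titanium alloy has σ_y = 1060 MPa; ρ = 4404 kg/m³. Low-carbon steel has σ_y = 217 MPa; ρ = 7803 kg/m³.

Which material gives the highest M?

elm

Evaluate M for each candidate:
  elm: M = 10.7×10⁻³
  GFRP laminate: M = 8.38×10⁻³
  titanium alloy: M = 7.39×10⁻³
  polycarbonate: M = 6.33×10⁻³
  aluminum alloy: M = 5.19×10⁻³
  alumina ceramic: M = 4.25×10⁻³
  low-carbon steel: M = 1.89×10⁻³
Highest index: elm.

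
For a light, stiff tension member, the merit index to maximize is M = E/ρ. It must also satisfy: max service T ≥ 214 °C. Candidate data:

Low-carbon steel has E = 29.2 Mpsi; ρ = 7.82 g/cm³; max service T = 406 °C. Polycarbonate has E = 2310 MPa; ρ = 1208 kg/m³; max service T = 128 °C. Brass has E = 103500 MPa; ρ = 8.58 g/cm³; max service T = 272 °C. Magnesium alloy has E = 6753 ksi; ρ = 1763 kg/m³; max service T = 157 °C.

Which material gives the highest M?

Screen on constraints: max service T ≥ 214 °C. Survivors: low-carbon steel, brass.
Convert each candidate to consistent units, then evaluate M:
  low-carbon steel: E = 201.3 GPa, ρ = 7820 kg/m³
  brass: E = 103.5 GPa, ρ = 8580 kg/m³
  low-carbon steel: M = 25.7 MN·m/kg
  brass: M = 12.1 MN·m/kg
Low-carbon steel ranks first.

low-carbon steel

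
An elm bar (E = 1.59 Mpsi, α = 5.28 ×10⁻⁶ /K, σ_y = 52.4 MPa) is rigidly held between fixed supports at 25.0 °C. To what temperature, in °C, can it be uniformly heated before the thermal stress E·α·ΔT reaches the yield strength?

E = 1.59 Mpsi = 10.96 GPa.
E·α·ΔT = 52.40 MPa ⇒ ΔT = 52.40 / (10.96×10³ × 5.28×10⁻⁶) = 905.3 K.
T = 25.0 + 905.3 = 930.3 °C.

930 °C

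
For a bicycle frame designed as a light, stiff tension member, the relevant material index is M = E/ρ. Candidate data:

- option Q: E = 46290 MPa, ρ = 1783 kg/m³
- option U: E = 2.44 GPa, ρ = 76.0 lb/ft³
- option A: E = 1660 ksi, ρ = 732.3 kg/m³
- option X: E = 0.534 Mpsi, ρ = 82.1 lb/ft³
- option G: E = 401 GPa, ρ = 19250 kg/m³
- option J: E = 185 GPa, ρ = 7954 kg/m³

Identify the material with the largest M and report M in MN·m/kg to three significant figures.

option Q, M = 26.0 MN·m/kg

In SI units:
  option Q: E = 46.29 GPa, ρ = 1783 kg/m³
  option U: E = 2.440 GPa, ρ = 1217 kg/m³
  option A: E = 11.45 GPa, ρ = 732.3 kg/m³
  option X: E = 3.682 GPa, ρ = 1315 kg/m³
  option G: E = 401.0 GPa, ρ = 19250 kg/m³
  option J: E = 185.0 GPa, ρ = 7954 kg/m³
  option Q: M = 26.0 MN·m/kg
  option J: M = 23.3 MN·m/kg
  option G: M = 20.8 MN·m/kg
  option A: M = 15.6 MN·m/kg
  option X: M = 2.80 MN·m/kg
  option U: M = 2.00 MN·m/kg
Highest index: option Q.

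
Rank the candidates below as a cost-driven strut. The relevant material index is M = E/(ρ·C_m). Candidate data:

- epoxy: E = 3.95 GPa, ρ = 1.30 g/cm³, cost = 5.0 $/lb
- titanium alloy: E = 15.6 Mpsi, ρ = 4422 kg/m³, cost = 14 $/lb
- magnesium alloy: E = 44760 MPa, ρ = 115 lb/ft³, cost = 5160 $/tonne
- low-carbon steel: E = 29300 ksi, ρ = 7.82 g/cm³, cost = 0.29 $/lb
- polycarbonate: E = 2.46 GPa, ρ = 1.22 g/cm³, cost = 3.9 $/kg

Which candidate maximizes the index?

Normalizing units and computing the index:
  epoxy: E = 3.950 GPa, ρ = 1300 kg/m³, cost = 11.02 $/kg
  titanium alloy: E = 107.6 GPa, ρ = 4422 kg/m³, cost = 30.86 $/kg
  magnesium alloy: E = 44.76 GPa, ρ = 1842 kg/m³, cost = 5.160 $/kg
  low-carbon steel: E = 202.0 GPa, ρ = 7820 kg/m³, cost = 0.6393 $/kg
  polycarbonate: E = 2.460 GPa, ρ = 1220 kg/m³, cost = 3.900 $/kg
  low-carbon steel: M = 40.4 MN·m per $
  magnesium alloy: M = 4.71 MN·m per $
  titanium alloy: M = 0.788 MN·m per $
  polycarbonate: M = 0.517 MN·m per $
  epoxy: M = 0.276 MN·m per $
Low-carbon steel ranks first.

low-carbon steel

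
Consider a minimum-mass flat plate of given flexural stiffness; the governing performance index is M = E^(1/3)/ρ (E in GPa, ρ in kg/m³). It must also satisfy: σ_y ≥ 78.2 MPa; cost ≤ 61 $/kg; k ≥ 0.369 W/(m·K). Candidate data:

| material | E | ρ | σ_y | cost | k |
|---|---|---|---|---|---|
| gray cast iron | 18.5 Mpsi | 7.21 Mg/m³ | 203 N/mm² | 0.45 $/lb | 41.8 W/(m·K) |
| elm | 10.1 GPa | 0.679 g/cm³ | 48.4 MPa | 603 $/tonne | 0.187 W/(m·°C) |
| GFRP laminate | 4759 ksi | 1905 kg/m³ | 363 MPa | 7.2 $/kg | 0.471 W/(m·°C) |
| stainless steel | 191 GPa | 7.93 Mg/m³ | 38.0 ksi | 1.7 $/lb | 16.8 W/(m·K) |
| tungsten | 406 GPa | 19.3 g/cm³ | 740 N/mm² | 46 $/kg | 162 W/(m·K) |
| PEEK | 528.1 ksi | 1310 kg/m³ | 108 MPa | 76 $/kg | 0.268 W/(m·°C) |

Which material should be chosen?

GFRP laminate

Screen on constraints: σ_y ≥ 78.2 MPa; cost ≤ 61 $/kg; k ≥ 0.369 W/(m·K). Survivors: gray cast iron, GFRP laminate, stainless steel, tungsten.
Normalizing units and computing the index:
  gray cast iron: E = 127.6 GPa, ρ = 7210 kg/m³
  GFRP laminate: E = 32.81 GPa, ρ = 1905 kg/m³
  stainless steel: E = 191.0 GPa, ρ = 7930 kg/m³
  tungsten: E = 406.0 GPa, ρ = 19300 kg/m³
  GFRP laminate: M = 1.68×10⁻³
  stainless steel: M = 0.726×10⁻³
  gray cast iron: M = 0.698×10⁻³
  tungsten: M = 0.384×10⁻³
GFRP laminate has the largest M.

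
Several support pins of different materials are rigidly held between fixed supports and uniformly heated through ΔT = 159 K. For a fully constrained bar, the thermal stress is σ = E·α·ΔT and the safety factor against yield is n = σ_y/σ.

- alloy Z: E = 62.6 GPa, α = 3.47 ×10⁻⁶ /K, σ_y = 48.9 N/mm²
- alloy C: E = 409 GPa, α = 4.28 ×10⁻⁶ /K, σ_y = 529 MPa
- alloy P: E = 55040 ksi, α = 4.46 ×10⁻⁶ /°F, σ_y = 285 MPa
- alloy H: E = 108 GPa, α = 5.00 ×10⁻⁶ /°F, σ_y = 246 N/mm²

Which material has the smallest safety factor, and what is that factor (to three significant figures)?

In consistent units (E in GPa, α in ×10⁻⁶/K, σ_y in MPa):
  alloy Z: E = 62.60, α = 3.47, σ_y = 48.90 → σ = 34.5 MPa, n = 1.42
  alloy C: E = 409.0, α = 4.28, σ_y = 529.0 → σ = 278 MPa, n = 1.90
  alloy P: E = 379.5, α = 8.03, σ_y = 285.0 → σ = 484 MPa, n = 0.588
  alloy H: E = 108.0, α = 9.00, σ_y = 246.0 → σ = 155 MPa, n = 1.59
Alloy P has the lowest safety factor, n = 0.588.

alloy P, n = 0.588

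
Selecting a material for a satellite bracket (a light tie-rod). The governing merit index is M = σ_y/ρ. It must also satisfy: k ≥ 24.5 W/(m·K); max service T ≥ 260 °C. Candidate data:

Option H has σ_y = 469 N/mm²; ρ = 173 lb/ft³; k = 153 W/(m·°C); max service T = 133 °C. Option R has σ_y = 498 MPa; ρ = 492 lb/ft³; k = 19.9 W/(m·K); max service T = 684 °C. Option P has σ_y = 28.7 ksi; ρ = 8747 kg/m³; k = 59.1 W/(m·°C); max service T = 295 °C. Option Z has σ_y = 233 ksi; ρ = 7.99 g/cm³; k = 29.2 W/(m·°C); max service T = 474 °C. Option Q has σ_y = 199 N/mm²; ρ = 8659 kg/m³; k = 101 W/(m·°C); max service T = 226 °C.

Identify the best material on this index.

Screen on constraints: k ≥ 24.5 W/(m·K); max service T ≥ 260 °C. Survivors: option P, option Z.
After converting to SI:
  option P: σ_y = 197.9 MPa, ρ = 8747 kg/m³
  option Z: σ_y = 1606 MPa, ρ = 7990 kg/m³
  option Z: M = 201 kN·m/kg
  option P: M = 22.6 kN·m/kg
Option Z has the largest M.

option Z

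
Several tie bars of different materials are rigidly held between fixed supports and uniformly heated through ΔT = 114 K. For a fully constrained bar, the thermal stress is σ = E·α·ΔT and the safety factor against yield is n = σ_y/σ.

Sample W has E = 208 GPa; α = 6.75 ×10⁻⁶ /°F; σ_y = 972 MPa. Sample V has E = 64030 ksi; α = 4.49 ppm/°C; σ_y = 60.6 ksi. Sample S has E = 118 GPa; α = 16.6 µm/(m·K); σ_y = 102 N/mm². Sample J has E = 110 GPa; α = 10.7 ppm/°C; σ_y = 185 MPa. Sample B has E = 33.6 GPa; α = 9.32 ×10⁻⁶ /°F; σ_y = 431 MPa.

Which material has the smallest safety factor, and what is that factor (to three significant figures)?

Per material, after unit conversion:
  sample W: E = 208.0, α = 12.1, σ_y = 972.0 → σ = 288 MPa, n = 3.37
  sample V: E = 441.5, α = 4.49, σ_y = 417.8 → σ = 226 MPa, n = 1.85
  sample S: E = 118.0, α = 16.6, σ_y = 102.0 → σ = 223 MPa, n = 0.457
  sample J: E = 110.0, α = 10.7, σ_y = 185.0 → σ = 134 MPa, n = 1.38
  sample B: E = 33.60, α = 16.8, σ_y = 431.0 → σ = 64.3 MPa, n = 6.71
The minimum is sample S at n = 0.457.

sample S, n = 0.457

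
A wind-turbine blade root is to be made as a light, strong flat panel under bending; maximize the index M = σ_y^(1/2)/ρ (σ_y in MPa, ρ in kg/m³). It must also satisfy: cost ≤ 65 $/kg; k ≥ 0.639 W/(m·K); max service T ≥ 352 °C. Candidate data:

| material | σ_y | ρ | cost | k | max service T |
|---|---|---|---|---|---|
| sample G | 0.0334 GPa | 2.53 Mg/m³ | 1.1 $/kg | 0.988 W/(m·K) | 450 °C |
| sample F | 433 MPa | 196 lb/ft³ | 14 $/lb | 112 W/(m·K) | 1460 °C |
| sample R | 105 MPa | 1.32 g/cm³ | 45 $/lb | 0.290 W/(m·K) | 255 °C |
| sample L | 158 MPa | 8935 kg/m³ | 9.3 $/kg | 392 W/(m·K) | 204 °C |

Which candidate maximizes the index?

sample F

Screen on constraints: cost ≤ 65 $/kg; k ≥ 0.639 W/(m·K); max service T ≥ 352 °C. Survivors: sample G, sample F.
Convert each candidate to consistent units, then evaluate M:
  sample G: σ_y = 33.40 MPa, ρ = 2530 kg/m³
  sample F: σ_y = 433.0 MPa, ρ = 3140 kg/m³
  sample F: M = 6.63×10⁻³
  sample G: M = 2.28×10⁻³
Highest index: sample F.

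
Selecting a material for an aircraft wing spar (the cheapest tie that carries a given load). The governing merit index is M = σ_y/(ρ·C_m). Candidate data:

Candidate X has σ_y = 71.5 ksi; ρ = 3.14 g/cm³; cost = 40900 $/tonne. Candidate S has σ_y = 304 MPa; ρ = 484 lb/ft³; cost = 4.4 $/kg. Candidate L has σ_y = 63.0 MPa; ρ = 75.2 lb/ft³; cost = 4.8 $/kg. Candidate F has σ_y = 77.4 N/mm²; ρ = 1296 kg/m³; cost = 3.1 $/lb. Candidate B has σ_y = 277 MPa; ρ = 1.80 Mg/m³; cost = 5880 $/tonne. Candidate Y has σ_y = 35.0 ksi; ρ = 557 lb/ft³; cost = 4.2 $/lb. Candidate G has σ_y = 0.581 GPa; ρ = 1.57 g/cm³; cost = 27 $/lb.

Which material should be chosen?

candidate B

Convert each candidate to consistent units, then evaluate M:
  candidate X: σ_y = 493.0 MPa, ρ = 3140 kg/m³, cost = 40.90 $/kg
  candidate S: σ_y = 304.0 MPa, ρ = 7753 kg/m³, cost = 4.400 $/kg
  candidate L: σ_y = 63.00 MPa, ρ = 1205 kg/m³, cost = 4.800 $/kg
  candidate F: σ_y = 77.40 MPa, ρ = 1296 kg/m³, cost = 6.834 $/kg
  candidate B: σ_y = 277.0 MPa, ρ = 1800 kg/m³, cost = 5.880 $/kg
  candidate Y: σ_y = 241.3 MPa, ρ = 8922 kg/m³, cost = 9.259 $/kg
  candidate G: σ_y = 581.0 MPa, ρ = 1570 kg/m³, cost = 59.52 $/kg
  candidate B: M = 26.2 kN·m per $
  candidate L: M = 10.9 kN·m per $
  candidate S: M = 8.91 kN·m per $
  candidate F: M = 8.74 kN·m per $
  candidate G: M = 6.22 kN·m per $
  candidate X: M = 3.84 kN·m per $
  candidate Y: M = 2.92 kN·m per $
Candidate B ranks first.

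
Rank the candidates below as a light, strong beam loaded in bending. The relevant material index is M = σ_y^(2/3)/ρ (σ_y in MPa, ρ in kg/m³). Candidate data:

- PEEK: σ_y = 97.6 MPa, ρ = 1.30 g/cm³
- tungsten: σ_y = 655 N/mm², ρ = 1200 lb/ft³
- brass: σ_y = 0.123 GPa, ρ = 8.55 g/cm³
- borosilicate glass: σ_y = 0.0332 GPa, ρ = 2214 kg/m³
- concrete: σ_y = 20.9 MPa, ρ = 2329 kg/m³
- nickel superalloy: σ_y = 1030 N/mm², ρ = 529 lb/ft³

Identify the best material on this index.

Convert each candidate to consistent units, then evaluate M:
  PEEK: σ_y = 97.60 MPa, ρ = 1300 kg/m³
  tungsten: σ_y = 655.0 MPa, ρ = 19220 kg/m³
  brass: σ_y = 123.0 MPa, ρ = 8550 kg/m³
  borosilicate glass: σ_y = 33.20 MPa, ρ = 2214 kg/m³
  concrete: σ_y = 20.90 MPa, ρ = 2329 kg/m³
  nickel superalloy: σ_y = 1030 MPa, ρ = 8474 kg/m³
  PEEK: M = 16.3×10⁻³
  nickel superalloy: M = 12.0×10⁻³
  borosilicate glass: M = 4.67×10⁻³
  tungsten: M = 3.92×10⁻³
  concrete: M = 3.26×10⁻³
  brass: M = 2.89×10⁻³
PEEK ranks first.

PEEK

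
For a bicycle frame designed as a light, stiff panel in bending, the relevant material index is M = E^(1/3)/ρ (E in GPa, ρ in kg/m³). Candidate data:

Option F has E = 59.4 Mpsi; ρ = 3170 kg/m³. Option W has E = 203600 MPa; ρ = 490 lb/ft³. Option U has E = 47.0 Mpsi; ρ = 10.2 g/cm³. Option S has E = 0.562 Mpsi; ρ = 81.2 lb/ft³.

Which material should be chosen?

option F

Putting every candidate on a common basis:
  option F: E = 409.5 GPa, ρ = 3170 kg/m³
  option W: E = 203.6 GPa, ρ = 7849 kg/m³
  option U: E = 324.1 GPa, ρ = 10200 kg/m³
  option S: E = 3.875 GPa, ρ = 1301 kg/m³
  option F: M = 2.34×10⁻³
  option S: M = 1.21×10⁻³
  option W: M = 0.750×10⁻³
  option U: M = 0.673×10⁻³
Option F has the largest M.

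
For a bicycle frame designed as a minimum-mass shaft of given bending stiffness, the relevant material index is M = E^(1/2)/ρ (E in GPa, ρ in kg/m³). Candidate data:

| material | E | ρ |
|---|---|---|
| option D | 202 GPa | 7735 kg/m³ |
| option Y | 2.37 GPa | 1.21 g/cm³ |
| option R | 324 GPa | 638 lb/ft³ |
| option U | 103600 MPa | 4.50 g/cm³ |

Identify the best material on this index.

Putting every candidate on a common basis:
  option D: E = 202.0 GPa, ρ = 7735 kg/m³
  option Y: E = 2.370 GPa, ρ = 1210 kg/m³
  option R: E = 324.0 GPa, ρ = 10220 kg/m³
  option U: E = 103.6 GPa, ρ = 4500 kg/m³
  option U: M = 2.26×10⁻³
  option D: M = 1.84×10⁻³
  option R: M = 1.76×10⁻³
  option Y: M = 1.27×10⁻³
The maximum is for option U.

option U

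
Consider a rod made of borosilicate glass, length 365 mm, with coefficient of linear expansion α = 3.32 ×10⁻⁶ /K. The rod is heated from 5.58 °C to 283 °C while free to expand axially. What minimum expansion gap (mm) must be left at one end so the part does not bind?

0.336 mm

ΔT = 283 − 5.58 = 277.4 K.
ΔL = α·L₀·ΔT = 3.32×10⁻⁶ × 365 mm × 277.4 K = 0.336 mm.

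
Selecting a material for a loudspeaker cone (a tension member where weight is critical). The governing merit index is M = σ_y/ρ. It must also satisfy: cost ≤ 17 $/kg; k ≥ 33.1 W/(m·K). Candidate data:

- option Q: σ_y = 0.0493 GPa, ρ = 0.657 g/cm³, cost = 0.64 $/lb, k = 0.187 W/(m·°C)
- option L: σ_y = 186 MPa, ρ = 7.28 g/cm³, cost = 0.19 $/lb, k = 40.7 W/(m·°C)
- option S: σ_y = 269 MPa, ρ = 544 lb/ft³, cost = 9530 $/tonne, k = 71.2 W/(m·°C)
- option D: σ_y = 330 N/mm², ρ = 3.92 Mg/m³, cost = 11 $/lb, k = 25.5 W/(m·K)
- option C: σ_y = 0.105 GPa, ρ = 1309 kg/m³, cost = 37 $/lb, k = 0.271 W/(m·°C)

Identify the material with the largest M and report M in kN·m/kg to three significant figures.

Screen on constraints: cost ≤ 17 $/kg; k ≥ 33.1 W/(m·K). Survivors: option L, option S.
Convert each candidate to consistent units, then evaluate M:
  option L: σ_y = 186.0 MPa, ρ = 7280 kg/m³
  option S: σ_y = 269.0 MPa, ρ = 8714 kg/m³
  option S: M = 30.9 kN·m/kg
  option L: M = 25.5 kN·m/kg
Option S has the largest M.

option S, M = 30.9 kN·m/kg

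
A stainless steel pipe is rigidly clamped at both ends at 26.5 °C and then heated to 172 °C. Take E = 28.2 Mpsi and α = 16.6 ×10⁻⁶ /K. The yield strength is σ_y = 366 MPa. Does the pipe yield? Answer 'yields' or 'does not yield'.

E = 28.2 Mpsi = 194.4 GPa.
ΔT = 145.5 K. Constrained thermal stress σ = E·α·ΔT = 194.4×10³ MPa × 16.6×10⁻⁶ × 145.5 = 470 MPa (compressive).
Compare to σ_y = 366 MPa: σ ≥ σ_y, so it yields.

yields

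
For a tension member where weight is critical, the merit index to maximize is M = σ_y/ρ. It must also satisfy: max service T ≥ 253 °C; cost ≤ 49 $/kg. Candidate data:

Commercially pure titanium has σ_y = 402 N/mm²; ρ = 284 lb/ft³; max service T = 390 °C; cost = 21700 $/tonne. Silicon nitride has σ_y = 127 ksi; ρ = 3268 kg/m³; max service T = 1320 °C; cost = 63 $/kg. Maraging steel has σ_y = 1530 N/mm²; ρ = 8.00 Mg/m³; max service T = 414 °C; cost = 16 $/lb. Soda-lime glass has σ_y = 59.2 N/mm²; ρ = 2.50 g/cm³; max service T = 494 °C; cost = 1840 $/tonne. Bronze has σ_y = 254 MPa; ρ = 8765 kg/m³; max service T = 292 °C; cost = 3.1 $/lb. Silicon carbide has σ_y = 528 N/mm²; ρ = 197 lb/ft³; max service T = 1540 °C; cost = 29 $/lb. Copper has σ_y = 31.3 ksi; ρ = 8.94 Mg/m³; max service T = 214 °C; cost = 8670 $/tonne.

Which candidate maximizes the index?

maraging steel

Screen on constraints: max service T ≥ 253 °C; cost ≤ 49 $/kg. Survivors: commercially pure titanium, maraging steel, soda-lime glass, bronze.
After converting to SI:
  commercially pure titanium: σ_y = 402.0 MPa, ρ = 4549 kg/m³
  maraging steel: σ_y = 1530 MPa, ρ = 8000 kg/m³
  soda-lime glass: σ_y = 59.20 MPa, ρ = 2500 kg/m³
  bronze: σ_y = 254.0 MPa, ρ = 8765 kg/m³
  maraging steel: M = 191 kN·m/kg
  commercially pure titanium: M = 88.4 kN·m/kg
  bronze: M = 29.0 kN·m/kg
  soda-lime glass: M = 23.7 kN·m/kg
Highest index: maraging steel.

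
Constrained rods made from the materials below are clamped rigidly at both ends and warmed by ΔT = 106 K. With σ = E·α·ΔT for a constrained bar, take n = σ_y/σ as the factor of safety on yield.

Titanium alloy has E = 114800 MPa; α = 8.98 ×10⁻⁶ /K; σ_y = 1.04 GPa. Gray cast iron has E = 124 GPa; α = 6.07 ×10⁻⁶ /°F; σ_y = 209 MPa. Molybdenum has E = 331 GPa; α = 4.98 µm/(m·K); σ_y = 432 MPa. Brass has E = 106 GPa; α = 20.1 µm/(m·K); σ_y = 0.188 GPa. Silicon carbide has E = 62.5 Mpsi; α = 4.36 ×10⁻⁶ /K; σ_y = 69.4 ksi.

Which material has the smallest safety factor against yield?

Per material, after unit conversion:
  titanium alloy: E = 114.8, α = 8.98, σ_y = 1040 → σ = 109 MPa, n = 9.52
  gray cast iron: E = 124.0, α = 10.9, σ_y = 209.0 → σ = 144 MPa, n = 1.46
  molybdenum: E = 331.0, α = 4.98, σ_y = 432.0 → σ = 175 MPa, n = 2.47
  brass: E = 106.0, α = 20.1, σ_y = 188.0 → σ = 226 MPa, n = 0.832
  silicon carbide: E = 430.9, α = 4.36, σ_y = 478.5 → σ = 199 MPa, n = 2.40
The minimum is brass at n = 0.832.

brass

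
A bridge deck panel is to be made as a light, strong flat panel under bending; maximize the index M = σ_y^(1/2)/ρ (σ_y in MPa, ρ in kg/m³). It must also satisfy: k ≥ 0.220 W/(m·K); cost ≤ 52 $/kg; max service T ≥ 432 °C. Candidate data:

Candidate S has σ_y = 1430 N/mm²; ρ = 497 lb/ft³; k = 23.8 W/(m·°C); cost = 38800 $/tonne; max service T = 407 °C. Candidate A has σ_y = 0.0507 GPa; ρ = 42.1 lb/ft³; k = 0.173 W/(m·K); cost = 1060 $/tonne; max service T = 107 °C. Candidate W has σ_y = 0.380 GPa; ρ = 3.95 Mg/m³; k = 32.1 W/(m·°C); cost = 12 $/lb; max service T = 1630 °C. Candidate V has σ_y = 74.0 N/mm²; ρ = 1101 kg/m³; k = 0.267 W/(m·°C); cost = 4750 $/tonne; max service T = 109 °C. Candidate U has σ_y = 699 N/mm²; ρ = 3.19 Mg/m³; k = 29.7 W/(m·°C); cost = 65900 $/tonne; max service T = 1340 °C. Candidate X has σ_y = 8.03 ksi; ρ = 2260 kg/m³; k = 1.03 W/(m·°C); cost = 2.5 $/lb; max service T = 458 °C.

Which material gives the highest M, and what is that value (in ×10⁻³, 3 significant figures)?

Screen on constraints: k ≥ 0.220 W/(m·K); cost ≤ 52 $/kg; max service T ≥ 432 °C. Survivors: candidate W, candidate X.
Convert each candidate to consistent units, then evaluate M:
  candidate W: σ_y = 380.0 MPa, ρ = 3950 kg/m³
  candidate X: σ_y = 55.36 MPa, ρ = 2260 kg/m³
  candidate W: M = 4.94×10⁻³
  candidate X: M = 3.29×10⁻³
The maximum is for candidate W.

candidate W, M = 4.94×10⁻³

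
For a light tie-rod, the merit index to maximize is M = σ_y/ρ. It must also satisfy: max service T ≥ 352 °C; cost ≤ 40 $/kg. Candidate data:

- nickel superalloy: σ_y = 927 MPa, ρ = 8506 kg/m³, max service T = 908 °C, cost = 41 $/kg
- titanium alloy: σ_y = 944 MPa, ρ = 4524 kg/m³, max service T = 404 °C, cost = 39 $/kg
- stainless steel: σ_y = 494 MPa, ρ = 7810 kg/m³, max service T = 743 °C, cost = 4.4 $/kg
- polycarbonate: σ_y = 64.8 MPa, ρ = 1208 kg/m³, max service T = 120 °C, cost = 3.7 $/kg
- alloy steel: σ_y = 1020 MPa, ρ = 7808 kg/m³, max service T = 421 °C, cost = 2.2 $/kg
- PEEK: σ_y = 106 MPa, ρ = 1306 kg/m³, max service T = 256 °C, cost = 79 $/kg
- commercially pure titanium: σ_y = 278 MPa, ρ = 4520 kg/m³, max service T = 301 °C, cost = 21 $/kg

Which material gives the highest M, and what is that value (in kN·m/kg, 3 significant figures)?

Screen on constraints: max service T ≥ 352 °C; cost ≤ 40 $/kg. Survivors: titanium alloy, stainless steel, alloy steel.
Per-candidate index values:
  titanium alloy: M = 209 kN·m/kg
  alloy steel: M = 131 kN·m/kg
  stainless steel: M = 63.3 kN·m/kg
Titanium alloy ranks first.

titanium alloy, M = 209 kN·m/kg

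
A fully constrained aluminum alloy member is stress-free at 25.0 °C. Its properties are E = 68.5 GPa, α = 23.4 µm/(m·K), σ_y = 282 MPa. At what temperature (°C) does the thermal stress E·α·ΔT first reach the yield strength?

E·α·ΔT = 282.0 MPa ⇒ ΔT = 282.0 / (68.50×10³ × 23.4×10⁻⁶) = 175.9 K.
T = 25.0 + 175.9 = 200.9 °C.

201 °C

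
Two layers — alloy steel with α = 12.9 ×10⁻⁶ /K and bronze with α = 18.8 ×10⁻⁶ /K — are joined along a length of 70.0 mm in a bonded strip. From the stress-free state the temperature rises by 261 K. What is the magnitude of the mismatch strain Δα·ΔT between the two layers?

Δα = |12.9 − 18.8|×10⁻⁶/K = 5.90×10⁻⁶/K.
Mismatch strain = Δα·ΔT = 5.90×10⁻⁶ × 261.0 = 1.54×10⁻³.

1.54×10⁻³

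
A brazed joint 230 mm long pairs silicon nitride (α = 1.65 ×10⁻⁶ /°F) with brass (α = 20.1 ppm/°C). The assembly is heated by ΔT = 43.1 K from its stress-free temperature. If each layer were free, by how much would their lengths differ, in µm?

170 µm

silicon nitride: α = 1.65×10⁻⁶/°F × 9/5 = 2.97×10⁻⁶/K.
Δα = |2.97 − 20.1|×10⁻⁶/K = 17.1×10⁻⁶/K.
ΔL_mismatch = Δα·L·ΔT = 17.1×10⁻⁶ × 230.0 mm × 43.1 K = 170 µm.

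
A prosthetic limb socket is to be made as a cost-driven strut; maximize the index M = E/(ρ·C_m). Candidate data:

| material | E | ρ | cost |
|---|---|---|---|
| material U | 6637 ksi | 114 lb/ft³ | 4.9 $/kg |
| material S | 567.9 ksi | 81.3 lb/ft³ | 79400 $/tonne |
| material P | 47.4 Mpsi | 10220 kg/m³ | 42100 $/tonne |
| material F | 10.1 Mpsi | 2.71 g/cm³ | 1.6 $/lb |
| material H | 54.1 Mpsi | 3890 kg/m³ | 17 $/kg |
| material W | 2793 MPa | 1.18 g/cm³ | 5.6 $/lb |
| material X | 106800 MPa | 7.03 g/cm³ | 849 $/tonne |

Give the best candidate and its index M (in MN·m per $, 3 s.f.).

In SI units:
  material U: E = 45.76 GPa, ρ = 1826 kg/m³, cost = 4.900 $/kg
  material S: E = 3.916 GPa, ρ = 1302 kg/m³, cost = 79.40 $/kg
  material P: E = 326.8 GPa, ρ = 10220 kg/m³, cost = 42.10 $/kg
  material F: E = 69.64 GPa, ρ = 2710 kg/m³, cost = 3.527 $/kg
  material H: E = 373.0 GPa, ρ = 3890 kg/m³, cost = 17.00 $/kg
  material W: E = 2.793 GPa, ρ = 1180 kg/m³, cost = 12.35 $/kg
  material X: E = 106.8 GPa, ρ = 7030 kg/m³, cost = 0.8490 $/kg
  material X: M = 17.9 MN·m per $
  material F: M = 7.28 MN·m per $
  material H: M = 5.64 MN·m per $
  material U: M = 5.11 MN·m per $
  material P: M = 0.760 MN·m per $
  material W: M = 0.192 MN·m per $
  material S: M = 0.0379 MN·m per $
The maximum is for material X.

material X, M = 17.9 MN·m per $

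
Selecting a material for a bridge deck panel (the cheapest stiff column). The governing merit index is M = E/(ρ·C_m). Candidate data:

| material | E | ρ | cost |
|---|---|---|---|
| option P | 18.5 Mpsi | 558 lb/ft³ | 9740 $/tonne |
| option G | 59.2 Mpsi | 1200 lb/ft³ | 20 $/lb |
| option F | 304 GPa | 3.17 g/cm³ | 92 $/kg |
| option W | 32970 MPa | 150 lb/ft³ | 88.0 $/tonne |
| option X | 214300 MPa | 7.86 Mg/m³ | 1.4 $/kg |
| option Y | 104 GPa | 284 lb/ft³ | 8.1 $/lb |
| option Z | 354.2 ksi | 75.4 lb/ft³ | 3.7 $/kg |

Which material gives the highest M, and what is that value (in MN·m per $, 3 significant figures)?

Convert each candidate to consistent units, then evaluate M:
  option P: E = 127.6 GPa, ρ = 8938 kg/m³, cost = 9.740 $/kg
  option G: E = 408.2 GPa, ρ = 19220 kg/m³, cost = 44.09 $/kg
  option F: E = 304.0 GPa, ρ = 3170 kg/m³, cost = 92.00 $/kg
  option W: E = 32.97 GPa, ρ = 2403 kg/m³, cost = 0.08800 $/kg
  option X: E = 214.3 GPa, ρ = 7860 kg/m³, cost = 1.400 $/kg
  option Y: E = 104.0 GPa, ρ = 4549 kg/m³, cost = 17.86 $/kg
  option Z: E = 2.442 GPa, ρ = 1208 kg/m³, cost = 3.700 $/kg
  option W: M = 156 MN·m per $
  option X: M = 19.5 MN·m per $
  option P: M = 1.47 MN·m per $
  option Y: M = 1.28 MN·m per $
  option F: M = 1.04 MN·m per $
  option Z: M = 0.546 MN·m per $
  option G: M = 0.482 MN·m per $
The maximum is for option W.

option W, M = 156 MN·m per $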